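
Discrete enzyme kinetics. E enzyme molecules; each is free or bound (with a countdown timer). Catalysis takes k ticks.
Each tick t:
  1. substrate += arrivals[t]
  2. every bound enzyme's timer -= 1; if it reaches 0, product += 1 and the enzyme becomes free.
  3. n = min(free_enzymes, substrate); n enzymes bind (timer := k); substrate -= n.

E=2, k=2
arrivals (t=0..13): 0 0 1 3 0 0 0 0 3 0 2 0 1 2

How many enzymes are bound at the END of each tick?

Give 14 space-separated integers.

t=0: arr=0 -> substrate=0 bound=0 product=0
t=1: arr=0 -> substrate=0 bound=0 product=0
t=2: arr=1 -> substrate=0 bound=1 product=0
t=3: arr=3 -> substrate=2 bound=2 product=0
t=4: arr=0 -> substrate=1 bound=2 product=1
t=5: arr=0 -> substrate=0 bound=2 product=2
t=6: arr=0 -> substrate=0 bound=1 product=3
t=7: arr=0 -> substrate=0 bound=0 product=4
t=8: arr=3 -> substrate=1 bound=2 product=4
t=9: arr=0 -> substrate=1 bound=2 product=4
t=10: arr=2 -> substrate=1 bound=2 product=6
t=11: arr=0 -> substrate=1 bound=2 product=6
t=12: arr=1 -> substrate=0 bound=2 product=8
t=13: arr=2 -> substrate=2 bound=2 product=8

Answer: 0 0 1 2 2 2 1 0 2 2 2 2 2 2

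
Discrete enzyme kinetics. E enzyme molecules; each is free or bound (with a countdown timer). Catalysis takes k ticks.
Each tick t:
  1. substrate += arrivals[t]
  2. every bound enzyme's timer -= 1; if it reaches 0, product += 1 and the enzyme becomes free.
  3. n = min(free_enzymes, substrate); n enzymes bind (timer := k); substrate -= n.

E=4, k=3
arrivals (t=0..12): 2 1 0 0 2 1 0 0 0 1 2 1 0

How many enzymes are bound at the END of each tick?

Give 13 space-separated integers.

Answer: 2 3 3 1 2 3 3 1 0 1 3 4 3

Derivation:
t=0: arr=2 -> substrate=0 bound=2 product=0
t=1: arr=1 -> substrate=0 bound=3 product=0
t=2: arr=0 -> substrate=0 bound=3 product=0
t=3: arr=0 -> substrate=0 bound=1 product=2
t=4: arr=2 -> substrate=0 bound=2 product=3
t=5: arr=1 -> substrate=0 bound=3 product=3
t=6: arr=0 -> substrate=0 bound=3 product=3
t=7: arr=0 -> substrate=0 bound=1 product=5
t=8: arr=0 -> substrate=0 bound=0 product=6
t=9: arr=1 -> substrate=0 bound=1 product=6
t=10: arr=2 -> substrate=0 bound=3 product=6
t=11: arr=1 -> substrate=0 bound=4 product=6
t=12: arr=0 -> substrate=0 bound=3 product=7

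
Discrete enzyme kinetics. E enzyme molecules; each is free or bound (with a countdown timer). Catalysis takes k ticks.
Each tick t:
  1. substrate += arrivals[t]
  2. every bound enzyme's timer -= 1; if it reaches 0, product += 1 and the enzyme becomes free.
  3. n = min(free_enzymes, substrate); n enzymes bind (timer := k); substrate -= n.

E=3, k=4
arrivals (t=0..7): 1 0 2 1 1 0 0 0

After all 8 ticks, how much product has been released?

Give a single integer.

Answer: 3

Derivation:
t=0: arr=1 -> substrate=0 bound=1 product=0
t=1: arr=0 -> substrate=0 bound=1 product=0
t=2: arr=2 -> substrate=0 bound=3 product=0
t=3: arr=1 -> substrate=1 bound=3 product=0
t=4: arr=1 -> substrate=1 bound=3 product=1
t=5: arr=0 -> substrate=1 bound=3 product=1
t=6: arr=0 -> substrate=0 bound=2 product=3
t=7: arr=0 -> substrate=0 bound=2 product=3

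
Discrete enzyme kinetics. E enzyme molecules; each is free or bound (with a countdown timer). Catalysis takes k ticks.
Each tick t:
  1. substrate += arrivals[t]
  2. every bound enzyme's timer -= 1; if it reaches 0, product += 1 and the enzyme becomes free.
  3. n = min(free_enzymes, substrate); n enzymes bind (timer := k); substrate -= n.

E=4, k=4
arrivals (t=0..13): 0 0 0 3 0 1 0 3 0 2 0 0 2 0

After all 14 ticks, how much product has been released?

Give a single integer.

Answer: 8

Derivation:
t=0: arr=0 -> substrate=0 bound=0 product=0
t=1: arr=0 -> substrate=0 bound=0 product=0
t=2: arr=0 -> substrate=0 bound=0 product=0
t=3: arr=3 -> substrate=0 bound=3 product=0
t=4: arr=0 -> substrate=0 bound=3 product=0
t=5: arr=1 -> substrate=0 bound=4 product=0
t=6: arr=0 -> substrate=0 bound=4 product=0
t=7: arr=3 -> substrate=0 bound=4 product=3
t=8: arr=0 -> substrate=0 bound=4 product=3
t=9: arr=2 -> substrate=1 bound=4 product=4
t=10: arr=0 -> substrate=1 bound=4 product=4
t=11: arr=0 -> substrate=0 bound=2 product=7
t=12: arr=2 -> substrate=0 bound=4 product=7
t=13: arr=0 -> substrate=0 bound=3 product=8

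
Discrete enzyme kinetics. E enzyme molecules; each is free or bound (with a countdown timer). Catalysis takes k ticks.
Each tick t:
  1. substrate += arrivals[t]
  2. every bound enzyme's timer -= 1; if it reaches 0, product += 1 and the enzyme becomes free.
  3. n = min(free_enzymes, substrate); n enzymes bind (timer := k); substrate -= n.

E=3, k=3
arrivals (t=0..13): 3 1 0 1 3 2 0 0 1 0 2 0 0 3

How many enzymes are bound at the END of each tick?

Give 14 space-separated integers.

Answer: 3 3 3 2 3 3 3 3 3 3 3 3 2 3

Derivation:
t=0: arr=3 -> substrate=0 bound=3 product=0
t=1: arr=1 -> substrate=1 bound=3 product=0
t=2: arr=0 -> substrate=1 bound=3 product=0
t=3: arr=1 -> substrate=0 bound=2 product=3
t=4: arr=3 -> substrate=2 bound=3 product=3
t=5: arr=2 -> substrate=4 bound=3 product=3
t=6: arr=0 -> substrate=2 bound=3 product=5
t=7: arr=0 -> substrate=1 bound=3 product=6
t=8: arr=1 -> substrate=2 bound=3 product=6
t=9: arr=0 -> substrate=0 bound=3 product=8
t=10: arr=2 -> substrate=1 bound=3 product=9
t=11: arr=0 -> substrate=1 bound=3 product=9
t=12: arr=0 -> substrate=0 bound=2 product=11
t=13: arr=3 -> substrate=1 bound=3 product=12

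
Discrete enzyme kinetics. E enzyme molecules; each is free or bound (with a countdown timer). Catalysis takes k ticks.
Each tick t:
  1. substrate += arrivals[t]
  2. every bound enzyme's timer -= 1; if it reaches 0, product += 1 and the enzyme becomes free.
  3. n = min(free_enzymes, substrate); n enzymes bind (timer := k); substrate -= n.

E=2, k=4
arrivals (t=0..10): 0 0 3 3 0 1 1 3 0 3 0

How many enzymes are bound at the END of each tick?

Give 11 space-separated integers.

Answer: 0 0 2 2 2 2 2 2 2 2 2

Derivation:
t=0: arr=0 -> substrate=0 bound=0 product=0
t=1: arr=0 -> substrate=0 bound=0 product=0
t=2: arr=3 -> substrate=1 bound=2 product=0
t=3: arr=3 -> substrate=4 bound=2 product=0
t=4: arr=0 -> substrate=4 bound=2 product=0
t=5: arr=1 -> substrate=5 bound=2 product=0
t=6: arr=1 -> substrate=4 bound=2 product=2
t=7: arr=3 -> substrate=7 bound=2 product=2
t=8: arr=0 -> substrate=7 bound=2 product=2
t=9: arr=3 -> substrate=10 bound=2 product=2
t=10: arr=0 -> substrate=8 bound=2 product=4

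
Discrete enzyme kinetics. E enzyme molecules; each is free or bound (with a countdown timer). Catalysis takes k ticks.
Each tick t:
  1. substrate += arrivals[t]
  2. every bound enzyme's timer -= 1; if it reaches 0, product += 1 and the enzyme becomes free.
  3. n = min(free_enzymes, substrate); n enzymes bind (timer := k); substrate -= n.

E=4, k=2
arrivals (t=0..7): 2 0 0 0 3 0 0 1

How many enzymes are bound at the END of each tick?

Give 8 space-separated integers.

t=0: arr=2 -> substrate=0 bound=2 product=0
t=1: arr=0 -> substrate=0 bound=2 product=0
t=2: arr=0 -> substrate=0 bound=0 product=2
t=3: arr=0 -> substrate=0 bound=0 product=2
t=4: arr=3 -> substrate=0 bound=3 product=2
t=5: arr=0 -> substrate=0 bound=3 product=2
t=6: arr=0 -> substrate=0 bound=0 product=5
t=7: arr=1 -> substrate=0 bound=1 product=5

Answer: 2 2 0 0 3 3 0 1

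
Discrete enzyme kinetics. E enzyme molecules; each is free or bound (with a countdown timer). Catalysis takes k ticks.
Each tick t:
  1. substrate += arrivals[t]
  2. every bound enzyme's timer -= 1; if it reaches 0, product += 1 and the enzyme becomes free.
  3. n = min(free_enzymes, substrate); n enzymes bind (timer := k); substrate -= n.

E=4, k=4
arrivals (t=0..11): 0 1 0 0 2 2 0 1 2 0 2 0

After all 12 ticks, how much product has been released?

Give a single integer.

t=0: arr=0 -> substrate=0 bound=0 product=0
t=1: arr=1 -> substrate=0 bound=1 product=0
t=2: arr=0 -> substrate=0 bound=1 product=0
t=3: arr=0 -> substrate=0 bound=1 product=0
t=4: arr=2 -> substrate=0 bound=3 product=0
t=5: arr=2 -> substrate=0 bound=4 product=1
t=6: arr=0 -> substrate=0 bound=4 product=1
t=7: arr=1 -> substrate=1 bound=4 product=1
t=8: arr=2 -> substrate=1 bound=4 product=3
t=9: arr=0 -> substrate=0 bound=3 product=5
t=10: arr=2 -> substrate=1 bound=4 product=5
t=11: arr=0 -> substrate=1 bound=4 product=5

Answer: 5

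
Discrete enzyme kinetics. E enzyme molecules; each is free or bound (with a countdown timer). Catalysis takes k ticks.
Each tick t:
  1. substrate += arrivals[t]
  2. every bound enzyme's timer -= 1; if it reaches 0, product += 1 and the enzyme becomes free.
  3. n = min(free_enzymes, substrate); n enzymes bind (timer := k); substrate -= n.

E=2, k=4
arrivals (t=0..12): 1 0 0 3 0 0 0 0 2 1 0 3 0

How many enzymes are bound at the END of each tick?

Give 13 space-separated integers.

t=0: arr=1 -> substrate=0 bound=1 product=0
t=1: arr=0 -> substrate=0 bound=1 product=0
t=2: arr=0 -> substrate=0 bound=1 product=0
t=3: arr=3 -> substrate=2 bound=2 product=0
t=4: arr=0 -> substrate=1 bound=2 product=1
t=5: arr=0 -> substrate=1 bound=2 product=1
t=6: arr=0 -> substrate=1 bound=2 product=1
t=7: arr=0 -> substrate=0 bound=2 product=2
t=8: arr=2 -> substrate=1 bound=2 product=3
t=9: arr=1 -> substrate=2 bound=2 product=3
t=10: arr=0 -> substrate=2 bound=2 product=3
t=11: arr=3 -> substrate=4 bound=2 product=4
t=12: arr=0 -> substrate=3 bound=2 product=5

Answer: 1 1 1 2 2 2 2 2 2 2 2 2 2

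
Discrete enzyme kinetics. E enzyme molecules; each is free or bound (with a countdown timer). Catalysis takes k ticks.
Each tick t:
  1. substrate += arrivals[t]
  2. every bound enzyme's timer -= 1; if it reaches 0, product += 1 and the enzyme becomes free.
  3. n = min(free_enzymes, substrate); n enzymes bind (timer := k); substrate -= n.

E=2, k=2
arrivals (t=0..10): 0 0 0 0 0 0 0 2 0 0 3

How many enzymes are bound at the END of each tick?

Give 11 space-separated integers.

Answer: 0 0 0 0 0 0 0 2 2 0 2

Derivation:
t=0: arr=0 -> substrate=0 bound=0 product=0
t=1: arr=0 -> substrate=0 bound=0 product=0
t=2: arr=0 -> substrate=0 bound=0 product=0
t=3: arr=0 -> substrate=0 bound=0 product=0
t=4: arr=0 -> substrate=0 bound=0 product=0
t=5: arr=0 -> substrate=0 bound=0 product=0
t=6: arr=0 -> substrate=0 bound=0 product=0
t=7: arr=2 -> substrate=0 bound=2 product=0
t=8: arr=0 -> substrate=0 bound=2 product=0
t=9: arr=0 -> substrate=0 bound=0 product=2
t=10: arr=3 -> substrate=1 bound=2 product=2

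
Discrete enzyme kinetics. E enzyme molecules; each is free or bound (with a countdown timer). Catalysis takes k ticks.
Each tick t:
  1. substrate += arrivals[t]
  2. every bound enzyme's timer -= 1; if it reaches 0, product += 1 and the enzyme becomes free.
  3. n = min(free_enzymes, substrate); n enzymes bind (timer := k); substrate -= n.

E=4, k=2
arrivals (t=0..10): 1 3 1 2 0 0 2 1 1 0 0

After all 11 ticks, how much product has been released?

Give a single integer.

Answer: 11

Derivation:
t=0: arr=1 -> substrate=0 bound=1 product=0
t=1: arr=3 -> substrate=0 bound=4 product=0
t=2: arr=1 -> substrate=0 bound=4 product=1
t=3: arr=2 -> substrate=0 bound=3 product=4
t=4: arr=0 -> substrate=0 bound=2 product=5
t=5: arr=0 -> substrate=0 bound=0 product=7
t=6: arr=2 -> substrate=0 bound=2 product=7
t=7: arr=1 -> substrate=0 bound=3 product=7
t=8: arr=1 -> substrate=0 bound=2 product=9
t=9: arr=0 -> substrate=0 bound=1 product=10
t=10: arr=0 -> substrate=0 bound=0 product=11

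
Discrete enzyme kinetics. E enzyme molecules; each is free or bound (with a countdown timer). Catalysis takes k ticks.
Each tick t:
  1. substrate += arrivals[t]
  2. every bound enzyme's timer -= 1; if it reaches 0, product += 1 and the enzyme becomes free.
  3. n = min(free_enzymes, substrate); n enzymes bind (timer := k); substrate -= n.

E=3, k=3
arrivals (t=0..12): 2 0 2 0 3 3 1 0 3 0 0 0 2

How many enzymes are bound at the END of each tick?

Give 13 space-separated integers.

t=0: arr=2 -> substrate=0 bound=2 product=0
t=1: arr=0 -> substrate=0 bound=2 product=0
t=2: arr=2 -> substrate=1 bound=3 product=0
t=3: arr=0 -> substrate=0 bound=2 product=2
t=4: arr=3 -> substrate=2 bound=3 product=2
t=5: arr=3 -> substrate=4 bound=3 product=3
t=6: arr=1 -> substrate=4 bound=3 product=4
t=7: arr=0 -> substrate=3 bound=3 product=5
t=8: arr=3 -> substrate=5 bound=3 product=6
t=9: arr=0 -> substrate=4 bound=3 product=7
t=10: arr=0 -> substrate=3 bound=3 product=8
t=11: arr=0 -> substrate=2 bound=3 product=9
t=12: arr=2 -> substrate=3 bound=3 product=10

Answer: 2 2 3 2 3 3 3 3 3 3 3 3 3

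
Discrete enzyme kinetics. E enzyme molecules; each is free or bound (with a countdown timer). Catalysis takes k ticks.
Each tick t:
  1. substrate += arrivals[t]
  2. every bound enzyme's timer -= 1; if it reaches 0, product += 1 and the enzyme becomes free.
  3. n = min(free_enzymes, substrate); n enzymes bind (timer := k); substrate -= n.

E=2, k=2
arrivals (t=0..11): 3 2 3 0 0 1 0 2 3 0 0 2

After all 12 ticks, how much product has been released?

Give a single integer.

t=0: arr=3 -> substrate=1 bound=2 product=0
t=1: arr=2 -> substrate=3 bound=2 product=0
t=2: arr=3 -> substrate=4 bound=2 product=2
t=3: arr=0 -> substrate=4 bound=2 product=2
t=4: arr=0 -> substrate=2 bound=2 product=4
t=5: arr=1 -> substrate=3 bound=2 product=4
t=6: arr=0 -> substrate=1 bound=2 product=6
t=7: arr=2 -> substrate=3 bound=2 product=6
t=8: arr=3 -> substrate=4 bound=2 product=8
t=9: arr=0 -> substrate=4 bound=2 product=8
t=10: arr=0 -> substrate=2 bound=2 product=10
t=11: arr=2 -> substrate=4 bound=2 product=10

Answer: 10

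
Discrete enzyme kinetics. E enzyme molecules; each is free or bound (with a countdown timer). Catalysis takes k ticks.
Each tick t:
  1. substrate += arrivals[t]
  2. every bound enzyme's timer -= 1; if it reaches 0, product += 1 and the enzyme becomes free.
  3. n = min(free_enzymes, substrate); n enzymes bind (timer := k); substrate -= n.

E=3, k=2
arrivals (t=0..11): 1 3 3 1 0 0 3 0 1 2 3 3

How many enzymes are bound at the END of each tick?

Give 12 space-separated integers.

t=0: arr=1 -> substrate=0 bound=1 product=0
t=1: arr=3 -> substrate=1 bound=3 product=0
t=2: arr=3 -> substrate=3 bound=3 product=1
t=3: arr=1 -> substrate=2 bound=3 product=3
t=4: arr=0 -> substrate=1 bound=3 product=4
t=5: arr=0 -> substrate=0 bound=2 product=6
t=6: arr=3 -> substrate=1 bound=3 product=7
t=7: arr=0 -> substrate=0 bound=3 product=8
t=8: arr=1 -> substrate=0 bound=2 product=10
t=9: arr=2 -> substrate=0 bound=3 product=11
t=10: arr=3 -> substrate=2 bound=3 product=12
t=11: arr=3 -> substrate=3 bound=3 product=14

Answer: 1 3 3 3 3 2 3 3 2 3 3 3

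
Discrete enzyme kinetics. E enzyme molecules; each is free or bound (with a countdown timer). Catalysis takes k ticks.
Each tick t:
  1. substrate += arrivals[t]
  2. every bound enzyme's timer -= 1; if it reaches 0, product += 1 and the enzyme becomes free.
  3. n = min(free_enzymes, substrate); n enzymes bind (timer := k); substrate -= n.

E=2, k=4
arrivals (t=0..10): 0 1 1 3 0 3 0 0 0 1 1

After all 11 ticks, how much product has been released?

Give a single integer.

Answer: 4

Derivation:
t=0: arr=0 -> substrate=0 bound=0 product=0
t=1: arr=1 -> substrate=0 bound=1 product=0
t=2: arr=1 -> substrate=0 bound=2 product=0
t=3: arr=3 -> substrate=3 bound=2 product=0
t=4: arr=0 -> substrate=3 bound=2 product=0
t=5: arr=3 -> substrate=5 bound=2 product=1
t=6: arr=0 -> substrate=4 bound=2 product=2
t=7: arr=0 -> substrate=4 bound=2 product=2
t=8: arr=0 -> substrate=4 bound=2 product=2
t=9: arr=1 -> substrate=4 bound=2 product=3
t=10: arr=1 -> substrate=4 bound=2 product=4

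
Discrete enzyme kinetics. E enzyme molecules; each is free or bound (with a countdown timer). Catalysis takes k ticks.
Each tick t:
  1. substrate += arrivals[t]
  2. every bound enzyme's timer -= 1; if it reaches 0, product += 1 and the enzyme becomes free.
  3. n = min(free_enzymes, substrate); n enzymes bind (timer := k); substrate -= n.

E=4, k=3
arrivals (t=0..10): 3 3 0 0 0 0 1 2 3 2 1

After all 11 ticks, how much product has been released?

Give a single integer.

Answer: 9

Derivation:
t=0: arr=3 -> substrate=0 bound=3 product=0
t=1: arr=3 -> substrate=2 bound=4 product=0
t=2: arr=0 -> substrate=2 bound=4 product=0
t=3: arr=0 -> substrate=0 bound=3 product=3
t=4: arr=0 -> substrate=0 bound=2 product=4
t=5: arr=0 -> substrate=0 bound=2 product=4
t=6: arr=1 -> substrate=0 bound=1 product=6
t=7: arr=2 -> substrate=0 bound=3 product=6
t=8: arr=3 -> substrate=2 bound=4 product=6
t=9: arr=2 -> substrate=3 bound=4 product=7
t=10: arr=1 -> substrate=2 bound=4 product=9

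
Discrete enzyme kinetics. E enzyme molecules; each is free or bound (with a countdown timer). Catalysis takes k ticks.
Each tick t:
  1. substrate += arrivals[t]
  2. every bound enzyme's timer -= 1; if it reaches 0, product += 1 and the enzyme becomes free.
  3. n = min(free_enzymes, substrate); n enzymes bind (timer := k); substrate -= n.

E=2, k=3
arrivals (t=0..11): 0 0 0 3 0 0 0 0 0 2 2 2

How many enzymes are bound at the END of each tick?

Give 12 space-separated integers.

Answer: 0 0 0 2 2 2 1 1 1 2 2 2

Derivation:
t=0: arr=0 -> substrate=0 bound=0 product=0
t=1: arr=0 -> substrate=0 bound=0 product=0
t=2: arr=0 -> substrate=0 bound=0 product=0
t=3: arr=3 -> substrate=1 bound=2 product=0
t=4: arr=0 -> substrate=1 bound=2 product=0
t=5: arr=0 -> substrate=1 bound=2 product=0
t=6: arr=0 -> substrate=0 bound=1 product=2
t=7: arr=0 -> substrate=0 bound=1 product=2
t=8: arr=0 -> substrate=0 bound=1 product=2
t=9: arr=2 -> substrate=0 bound=2 product=3
t=10: arr=2 -> substrate=2 bound=2 product=3
t=11: arr=2 -> substrate=4 bound=2 product=3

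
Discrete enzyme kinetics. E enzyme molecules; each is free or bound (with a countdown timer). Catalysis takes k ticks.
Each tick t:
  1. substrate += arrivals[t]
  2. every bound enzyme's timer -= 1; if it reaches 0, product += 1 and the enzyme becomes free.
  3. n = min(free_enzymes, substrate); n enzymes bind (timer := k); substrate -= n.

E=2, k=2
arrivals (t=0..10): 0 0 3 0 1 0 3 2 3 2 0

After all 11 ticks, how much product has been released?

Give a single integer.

Answer: 8

Derivation:
t=0: arr=0 -> substrate=0 bound=0 product=0
t=1: arr=0 -> substrate=0 bound=0 product=0
t=2: arr=3 -> substrate=1 bound=2 product=0
t=3: arr=0 -> substrate=1 bound=2 product=0
t=4: arr=1 -> substrate=0 bound=2 product=2
t=5: arr=0 -> substrate=0 bound=2 product=2
t=6: arr=3 -> substrate=1 bound=2 product=4
t=7: arr=2 -> substrate=3 bound=2 product=4
t=8: arr=3 -> substrate=4 bound=2 product=6
t=9: arr=2 -> substrate=6 bound=2 product=6
t=10: arr=0 -> substrate=4 bound=2 product=8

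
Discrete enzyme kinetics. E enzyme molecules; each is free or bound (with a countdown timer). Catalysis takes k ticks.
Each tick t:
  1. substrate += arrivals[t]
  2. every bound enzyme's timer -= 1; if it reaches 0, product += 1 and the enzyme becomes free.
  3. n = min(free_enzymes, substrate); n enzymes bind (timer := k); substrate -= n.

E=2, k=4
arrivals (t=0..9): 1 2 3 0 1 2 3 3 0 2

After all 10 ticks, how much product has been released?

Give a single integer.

Answer: 4

Derivation:
t=0: arr=1 -> substrate=0 bound=1 product=0
t=1: arr=2 -> substrate=1 bound=2 product=0
t=2: arr=3 -> substrate=4 bound=2 product=0
t=3: arr=0 -> substrate=4 bound=2 product=0
t=4: arr=1 -> substrate=4 bound=2 product=1
t=5: arr=2 -> substrate=5 bound=2 product=2
t=6: arr=3 -> substrate=8 bound=2 product=2
t=7: arr=3 -> substrate=11 bound=2 product=2
t=8: arr=0 -> substrate=10 bound=2 product=3
t=9: arr=2 -> substrate=11 bound=2 product=4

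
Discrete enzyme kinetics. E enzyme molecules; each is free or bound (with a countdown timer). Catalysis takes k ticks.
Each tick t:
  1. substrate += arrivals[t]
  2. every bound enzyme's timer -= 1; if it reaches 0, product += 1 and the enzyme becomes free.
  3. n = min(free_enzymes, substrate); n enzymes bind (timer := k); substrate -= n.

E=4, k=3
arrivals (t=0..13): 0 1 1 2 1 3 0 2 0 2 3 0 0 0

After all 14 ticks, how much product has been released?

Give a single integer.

Answer: 13

Derivation:
t=0: arr=0 -> substrate=0 bound=0 product=0
t=1: arr=1 -> substrate=0 bound=1 product=0
t=2: arr=1 -> substrate=0 bound=2 product=0
t=3: arr=2 -> substrate=0 bound=4 product=0
t=4: arr=1 -> substrate=0 bound=4 product=1
t=5: arr=3 -> substrate=2 bound=4 product=2
t=6: arr=0 -> substrate=0 bound=4 product=4
t=7: arr=2 -> substrate=1 bound=4 product=5
t=8: arr=0 -> substrate=0 bound=4 product=6
t=9: arr=2 -> substrate=0 bound=4 product=8
t=10: arr=3 -> substrate=2 bound=4 product=9
t=11: arr=0 -> substrate=1 bound=4 product=10
t=12: arr=0 -> substrate=0 bound=3 product=12
t=13: arr=0 -> substrate=0 bound=2 product=13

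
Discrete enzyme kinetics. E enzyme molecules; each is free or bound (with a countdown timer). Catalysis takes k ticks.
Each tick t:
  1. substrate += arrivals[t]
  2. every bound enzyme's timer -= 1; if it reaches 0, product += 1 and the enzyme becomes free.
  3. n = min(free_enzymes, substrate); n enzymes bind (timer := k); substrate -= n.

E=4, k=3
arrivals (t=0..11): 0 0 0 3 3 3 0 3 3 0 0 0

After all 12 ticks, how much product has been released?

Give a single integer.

Answer: 8

Derivation:
t=0: arr=0 -> substrate=0 bound=0 product=0
t=1: arr=0 -> substrate=0 bound=0 product=0
t=2: arr=0 -> substrate=0 bound=0 product=0
t=3: arr=3 -> substrate=0 bound=3 product=0
t=4: arr=3 -> substrate=2 bound=4 product=0
t=5: arr=3 -> substrate=5 bound=4 product=0
t=6: arr=0 -> substrate=2 bound=4 product=3
t=7: arr=3 -> substrate=4 bound=4 product=4
t=8: arr=3 -> substrate=7 bound=4 product=4
t=9: arr=0 -> substrate=4 bound=4 product=7
t=10: arr=0 -> substrate=3 bound=4 product=8
t=11: arr=0 -> substrate=3 bound=4 product=8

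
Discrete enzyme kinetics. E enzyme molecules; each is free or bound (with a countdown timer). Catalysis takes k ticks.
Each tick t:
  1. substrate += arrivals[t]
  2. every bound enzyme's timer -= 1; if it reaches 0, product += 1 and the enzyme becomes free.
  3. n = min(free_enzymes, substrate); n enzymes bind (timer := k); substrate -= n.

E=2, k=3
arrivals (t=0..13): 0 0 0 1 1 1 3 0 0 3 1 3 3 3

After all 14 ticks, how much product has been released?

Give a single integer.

t=0: arr=0 -> substrate=0 bound=0 product=0
t=1: arr=0 -> substrate=0 bound=0 product=0
t=2: arr=0 -> substrate=0 bound=0 product=0
t=3: arr=1 -> substrate=0 bound=1 product=0
t=4: arr=1 -> substrate=0 bound=2 product=0
t=5: arr=1 -> substrate=1 bound=2 product=0
t=6: arr=3 -> substrate=3 bound=2 product=1
t=7: arr=0 -> substrate=2 bound=2 product=2
t=8: arr=0 -> substrate=2 bound=2 product=2
t=9: arr=3 -> substrate=4 bound=2 product=3
t=10: arr=1 -> substrate=4 bound=2 product=4
t=11: arr=3 -> substrate=7 bound=2 product=4
t=12: arr=3 -> substrate=9 bound=2 product=5
t=13: arr=3 -> substrate=11 bound=2 product=6

Answer: 6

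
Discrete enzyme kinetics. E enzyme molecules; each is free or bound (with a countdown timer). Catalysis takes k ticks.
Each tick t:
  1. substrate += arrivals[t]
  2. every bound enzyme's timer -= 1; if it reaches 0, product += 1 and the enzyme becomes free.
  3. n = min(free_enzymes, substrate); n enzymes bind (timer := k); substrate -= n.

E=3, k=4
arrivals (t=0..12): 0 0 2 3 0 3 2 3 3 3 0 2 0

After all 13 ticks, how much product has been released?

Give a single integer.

t=0: arr=0 -> substrate=0 bound=0 product=0
t=1: arr=0 -> substrate=0 bound=0 product=0
t=2: arr=2 -> substrate=0 bound=2 product=0
t=3: arr=3 -> substrate=2 bound=3 product=0
t=4: arr=0 -> substrate=2 bound=3 product=0
t=5: arr=3 -> substrate=5 bound=3 product=0
t=6: arr=2 -> substrate=5 bound=3 product=2
t=7: arr=3 -> substrate=7 bound=3 product=3
t=8: arr=3 -> substrate=10 bound=3 product=3
t=9: arr=3 -> substrate=13 bound=3 product=3
t=10: arr=0 -> substrate=11 bound=3 product=5
t=11: arr=2 -> substrate=12 bound=3 product=6
t=12: arr=0 -> substrate=12 bound=3 product=6

Answer: 6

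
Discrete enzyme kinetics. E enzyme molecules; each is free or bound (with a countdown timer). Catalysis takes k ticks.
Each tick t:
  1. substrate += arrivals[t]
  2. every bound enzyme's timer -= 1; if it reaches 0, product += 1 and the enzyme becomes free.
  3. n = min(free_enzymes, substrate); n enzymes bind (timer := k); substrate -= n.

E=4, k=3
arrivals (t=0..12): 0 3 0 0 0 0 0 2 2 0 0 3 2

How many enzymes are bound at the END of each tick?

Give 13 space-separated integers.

Answer: 0 3 3 3 0 0 0 2 4 4 2 3 4

Derivation:
t=0: arr=0 -> substrate=0 bound=0 product=0
t=1: arr=3 -> substrate=0 bound=3 product=0
t=2: arr=0 -> substrate=0 bound=3 product=0
t=3: arr=0 -> substrate=0 bound=3 product=0
t=4: arr=0 -> substrate=0 bound=0 product=3
t=5: arr=0 -> substrate=0 bound=0 product=3
t=6: arr=0 -> substrate=0 bound=0 product=3
t=7: arr=2 -> substrate=0 bound=2 product=3
t=8: arr=2 -> substrate=0 bound=4 product=3
t=9: arr=0 -> substrate=0 bound=4 product=3
t=10: arr=0 -> substrate=0 bound=2 product=5
t=11: arr=3 -> substrate=0 bound=3 product=7
t=12: arr=2 -> substrate=1 bound=4 product=7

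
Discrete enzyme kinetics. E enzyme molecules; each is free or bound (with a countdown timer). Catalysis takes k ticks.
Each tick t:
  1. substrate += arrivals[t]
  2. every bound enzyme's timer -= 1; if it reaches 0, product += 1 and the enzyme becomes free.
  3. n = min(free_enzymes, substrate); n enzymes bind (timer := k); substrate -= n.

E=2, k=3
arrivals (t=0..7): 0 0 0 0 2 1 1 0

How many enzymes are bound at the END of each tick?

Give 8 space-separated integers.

Answer: 0 0 0 0 2 2 2 2

Derivation:
t=0: arr=0 -> substrate=0 bound=0 product=0
t=1: arr=0 -> substrate=0 bound=0 product=0
t=2: arr=0 -> substrate=0 bound=0 product=0
t=3: arr=0 -> substrate=0 bound=0 product=0
t=4: arr=2 -> substrate=0 bound=2 product=0
t=5: arr=1 -> substrate=1 bound=2 product=0
t=6: arr=1 -> substrate=2 bound=2 product=0
t=7: arr=0 -> substrate=0 bound=2 product=2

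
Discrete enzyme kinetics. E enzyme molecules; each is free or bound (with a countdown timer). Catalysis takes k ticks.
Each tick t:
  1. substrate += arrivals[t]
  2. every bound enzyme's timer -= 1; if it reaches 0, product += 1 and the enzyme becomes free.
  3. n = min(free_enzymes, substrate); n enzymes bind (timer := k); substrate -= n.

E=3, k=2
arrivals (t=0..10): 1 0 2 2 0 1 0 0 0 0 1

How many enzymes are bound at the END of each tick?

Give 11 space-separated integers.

Answer: 1 1 2 3 2 2 1 0 0 0 1

Derivation:
t=0: arr=1 -> substrate=0 bound=1 product=0
t=1: arr=0 -> substrate=0 bound=1 product=0
t=2: arr=2 -> substrate=0 bound=2 product=1
t=3: arr=2 -> substrate=1 bound=3 product=1
t=4: arr=0 -> substrate=0 bound=2 product=3
t=5: arr=1 -> substrate=0 bound=2 product=4
t=6: arr=0 -> substrate=0 bound=1 product=5
t=7: arr=0 -> substrate=0 bound=0 product=6
t=8: arr=0 -> substrate=0 bound=0 product=6
t=9: arr=0 -> substrate=0 bound=0 product=6
t=10: arr=1 -> substrate=0 bound=1 product=6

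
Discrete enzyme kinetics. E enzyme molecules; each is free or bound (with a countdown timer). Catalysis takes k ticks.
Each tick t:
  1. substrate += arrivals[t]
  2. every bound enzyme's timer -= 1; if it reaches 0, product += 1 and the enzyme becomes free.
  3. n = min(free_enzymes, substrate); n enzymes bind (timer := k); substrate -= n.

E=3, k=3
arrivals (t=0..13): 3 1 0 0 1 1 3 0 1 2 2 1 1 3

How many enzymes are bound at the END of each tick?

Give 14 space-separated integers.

t=0: arr=3 -> substrate=0 bound=3 product=0
t=1: arr=1 -> substrate=1 bound=3 product=0
t=2: arr=0 -> substrate=1 bound=3 product=0
t=3: arr=0 -> substrate=0 bound=1 product=3
t=4: arr=1 -> substrate=0 bound=2 product=3
t=5: arr=1 -> substrate=0 bound=3 product=3
t=6: arr=3 -> substrate=2 bound=3 product=4
t=7: arr=0 -> substrate=1 bound=3 product=5
t=8: arr=1 -> substrate=1 bound=3 product=6
t=9: arr=2 -> substrate=2 bound=3 product=7
t=10: arr=2 -> substrate=3 bound=3 product=8
t=11: arr=1 -> substrate=3 bound=3 product=9
t=12: arr=1 -> substrate=3 bound=3 product=10
t=13: arr=3 -> substrate=5 bound=3 product=11

Answer: 3 3 3 1 2 3 3 3 3 3 3 3 3 3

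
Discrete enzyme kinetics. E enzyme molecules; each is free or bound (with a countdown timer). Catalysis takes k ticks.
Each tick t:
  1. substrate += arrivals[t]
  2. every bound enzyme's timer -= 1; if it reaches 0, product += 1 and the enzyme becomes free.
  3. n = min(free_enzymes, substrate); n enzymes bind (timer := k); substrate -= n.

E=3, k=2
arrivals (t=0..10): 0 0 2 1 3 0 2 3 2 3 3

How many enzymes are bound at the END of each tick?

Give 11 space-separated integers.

t=0: arr=0 -> substrate=0 bound=0 product=0
t=1: arr=0 -> substrate=0 bound=0 product=0
t=2: arr=2 -> substrate=0 bound=2 product=0
t=3: arr=1 -> substrate=0 bound=3 product=0
t=4: arr=3 -> substrate=1 bound=3 product=2
t=5: arr=0 -> substrate=0 bound=3 product=3
t=6: arr=2 -> substrate=0 bound=3 product=5
t=7: arr=3 -> substrate=2 bound=3 product=6
t=8: arr=2 -> substrate=2 bound=3 product=8
t=9: arr=3 -> substrate=4 bound=3 product=9
t=10: arr=3 -> substrate=5 bound=3 product=11

Answer: 0 0 2 3 3 3 3 3 3 3 3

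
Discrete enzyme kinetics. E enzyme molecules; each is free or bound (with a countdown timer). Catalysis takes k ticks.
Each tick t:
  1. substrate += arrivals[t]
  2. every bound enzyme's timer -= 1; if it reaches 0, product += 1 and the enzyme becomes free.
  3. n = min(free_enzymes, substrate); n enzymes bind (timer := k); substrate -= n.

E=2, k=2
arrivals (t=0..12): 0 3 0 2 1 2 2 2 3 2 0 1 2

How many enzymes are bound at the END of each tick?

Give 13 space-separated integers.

t=0: arr=0 -> substrate=0 bound=0 product=0
t=1: arr=3 -> substrate=1 bound=2 product=0
t=2: arr=0 -> substrate=1 bound=2 product=0
t=3: arr=2 -> substrate=1 bound=2 product=2
t=4: arr=1 -> substrate=2 bound=2 product=2
t=5: arr=2 -> substrate=2 bound=2 product=4
t=6: arr=2 -> substrate=4 bound=2 product=4
t=7: arr=2 -> substrate=4 bound=2 product=6
t=8: arr=3 -> substrate=7 bound=2 product=6
t=9: arr=2 -> substrate=7 bound=2 product=8
t=10: arr=0 -> substrate=7 bound=2 product=8
t=11: arr=1 -> substrate=6 bound=2 product=10
t=12: arr=2 -> substrate=8 bound=2 product=10

Answer: 0 2 2 2 2 2 2 2 2 2 2 2 2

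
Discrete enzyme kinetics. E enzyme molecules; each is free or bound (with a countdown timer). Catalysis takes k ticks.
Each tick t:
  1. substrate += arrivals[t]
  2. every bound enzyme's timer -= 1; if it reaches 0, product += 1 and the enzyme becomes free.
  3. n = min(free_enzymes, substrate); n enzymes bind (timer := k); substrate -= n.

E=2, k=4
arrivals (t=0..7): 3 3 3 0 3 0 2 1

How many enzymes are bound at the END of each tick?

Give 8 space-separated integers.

Answer: 2 2 2 2 2 2 2 2

Derivation:
t=0: arr=3 -> substrate=1 bound=2 product=0
t=1: arr=3 -> substrate=4 bound=2 product=0
t=2: arr=3 -> substrate=7 bound=2 product=0
t=3: arr=0 -> substrate=7 bound=2 product=0
t=4: arr=3 -> substrate=8 bound=2 product=2
t=5: arr=0 -> substrate=8 bound=2 product=2
t=6: arr=2 -> substrate=10 bound=2 product=2
t=7: arr=1 -> substrate=11 bound=2 product=2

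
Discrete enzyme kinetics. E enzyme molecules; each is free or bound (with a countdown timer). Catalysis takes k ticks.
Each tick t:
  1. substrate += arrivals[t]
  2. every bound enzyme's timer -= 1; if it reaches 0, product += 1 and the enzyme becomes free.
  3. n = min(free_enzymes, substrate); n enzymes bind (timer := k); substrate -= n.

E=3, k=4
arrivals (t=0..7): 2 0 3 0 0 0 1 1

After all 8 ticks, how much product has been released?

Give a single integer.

Answer: 3

Derivation:
t=0: arr=2 -> substrate=0 bound=2 product=0
t=1: arr=0 -> substrate=0 bound=2 product=0
t=2: arr=3 -> substrate=2 bound=3 product=0
t=3: arr=0 -> substrate=2 bound=3 product=0
t=4: arr=0 -> substrate=0 bound=3 product=2
t=5: arr=0 -> substrate=0 bound=3 product=2
t=6: arr=1 -> substrate=0 bound=3 product=3
t=7: arr=1 -> substrate=1 bound=3 product=3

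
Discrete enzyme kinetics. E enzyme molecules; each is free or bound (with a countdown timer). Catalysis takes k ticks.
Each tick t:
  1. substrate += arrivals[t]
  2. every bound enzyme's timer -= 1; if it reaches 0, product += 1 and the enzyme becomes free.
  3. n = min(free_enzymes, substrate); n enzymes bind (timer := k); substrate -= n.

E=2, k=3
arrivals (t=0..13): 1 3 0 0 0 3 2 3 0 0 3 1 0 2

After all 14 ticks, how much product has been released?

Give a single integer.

t=0: arr=1 -> substrate=0 bound=1 product=0
t=1: arr=3 -> substrate=2 bound=2 product=0
t=2: arr=0 -> substrate=2 bound=2 product=0
t=3: arr=0 -> substrate=1 bound=2 product=1
t=4: arr=0 -> substrate=0 bound=2 product=2
t=5: arr=3 -> substrate=3 bound=2 product=2
t=6: arr=2 -> substrate=4 bound=2 product=3
t=7: arr=3 -> substrate=6 bound=2 product=4
t=8: arr=0 -> substrate=6 bound=2 product=4
t=9: arr=0 -> substrate=5 bound=2 product=5
t=10: arr=3 -> substrate=7 bound=2 product=6
t=11: arr=1 -> substrate=8 bound=2 product=6
t=12: arr=0 -> substrate=7 bound=2 product=7
t=13: arr=2 -> substrate=8 bound=2 product=8

Answer: 8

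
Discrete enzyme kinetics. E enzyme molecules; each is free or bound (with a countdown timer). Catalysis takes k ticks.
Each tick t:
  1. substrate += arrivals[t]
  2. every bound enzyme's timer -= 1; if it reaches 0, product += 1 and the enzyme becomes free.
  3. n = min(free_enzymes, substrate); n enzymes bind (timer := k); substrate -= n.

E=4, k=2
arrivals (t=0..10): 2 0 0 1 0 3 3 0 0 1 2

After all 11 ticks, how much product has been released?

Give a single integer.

t=0: arr=2 -> substrate=0 bound=2 product=0
t=1: arr=0 -> substrate=0 bound=2 product=0
t=2: arr=0 -> substrate=0 bound=0 product=2
t=3: arr=1 -> substrate=0 bound=1 product=2
t=4: arr=0 -> substrate=0 bound=1 product=2
t=5: arr=3 -> substrate=0 bound=3 product=3
t=6: arr=3 -> substrate=2 bound=4 product=3
t=7: arr=0 -> substrate=0 bound=3 product=6
t=8: arr=0 -> substrate=0 bound=2 product=7
t=9: arr=1 -> substrate=0 bound=1 product=9
t=10: arr=2 -> substrate=0 bound=3 product=9

Answer: 9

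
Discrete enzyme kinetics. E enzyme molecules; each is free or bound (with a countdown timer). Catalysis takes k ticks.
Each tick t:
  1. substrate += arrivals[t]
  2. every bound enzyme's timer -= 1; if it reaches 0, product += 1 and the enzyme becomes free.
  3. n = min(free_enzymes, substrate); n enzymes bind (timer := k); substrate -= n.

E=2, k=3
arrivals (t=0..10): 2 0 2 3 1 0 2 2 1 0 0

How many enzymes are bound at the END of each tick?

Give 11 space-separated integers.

t=0: arr=2 -> substrate=0 bound=2 product=0
t=1: arr=0 -> substrate=0 bound=2 product=0
t=2: arr=2 -> substrate=2 bound=2 product=0
t=3: arr=3 -> substrate=3 bound=2 product=2
t=4: arr=1 -> substrate=4 bound=2 product=2
t=5: arr=0 -> substrate=4 bound=2 product=2
t=6: arr=2 -> substrate=4 bound=2 product=4
t=7: arr=2 -> substrate=6 bound=2 product=4
t=8: arr=1 -> substrate=7 bound=2 product=4
t=9: arr=0 -> substrate=5 bound=2 product=6
t=10: arr=0 -> substrate=5 bound=2 product=6

Answer: 2 2 2 2 2 2 2 2 2 2 2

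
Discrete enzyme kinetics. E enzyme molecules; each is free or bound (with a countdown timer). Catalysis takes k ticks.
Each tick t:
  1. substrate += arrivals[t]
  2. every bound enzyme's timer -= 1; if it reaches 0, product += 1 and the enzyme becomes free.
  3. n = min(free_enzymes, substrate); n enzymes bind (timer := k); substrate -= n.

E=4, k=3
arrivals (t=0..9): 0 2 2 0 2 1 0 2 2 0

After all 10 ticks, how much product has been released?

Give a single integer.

t=0: arr=0 -> substrate=0 bound=0 product=0
t=1: arr=2 -> substrate=0 bound=2 product=0
t=2: arr=2 -> substrate=0 bound=4 product=0
t=3: arr=0 -> substrate=0 bound=4 product=0
t=4: arr=2 -> substrate=0 bound=4 product=2
t=5: arr=1 -> substrate=0 bound=3 product=4
t=6: arr=0 -> substrate=0 bound=3 product=4
t=7: arr=2 -> substrate=0 bound=3 product=6
t=8: arr=2 -> substrate=0 bound=4 product=7
t=9: arr=0 -> substrate=0 bound=4 product=7

Answer: 7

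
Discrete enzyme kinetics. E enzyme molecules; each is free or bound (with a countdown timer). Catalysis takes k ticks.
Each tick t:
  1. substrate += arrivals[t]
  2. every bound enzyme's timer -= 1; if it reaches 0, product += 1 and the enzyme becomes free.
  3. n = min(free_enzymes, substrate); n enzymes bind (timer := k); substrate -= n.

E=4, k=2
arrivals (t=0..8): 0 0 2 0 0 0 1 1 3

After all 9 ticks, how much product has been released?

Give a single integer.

t=0: arr=0 -> substrate=0 bound=0 product=0
t=1: arr=0 -> substrate=0 bound=0 product=0
t=2: arr=2 -> substrate=0 bound=2 product=0
t=3: arr=0 -> substrate=0 bound=2 product=0
t=4: arr=0 -> substrate=0 bound=0 product=2
t=5: arr=0 -> substrate=0 bound=0 product=2
t=6: arr=1 -> substrate=0 bound=1 product=2
t=7: arr=1 -> substrate=0 bound=2 product=2
t=8: arr=3 -> substrate=0 bound=4 product=3

Answer: 3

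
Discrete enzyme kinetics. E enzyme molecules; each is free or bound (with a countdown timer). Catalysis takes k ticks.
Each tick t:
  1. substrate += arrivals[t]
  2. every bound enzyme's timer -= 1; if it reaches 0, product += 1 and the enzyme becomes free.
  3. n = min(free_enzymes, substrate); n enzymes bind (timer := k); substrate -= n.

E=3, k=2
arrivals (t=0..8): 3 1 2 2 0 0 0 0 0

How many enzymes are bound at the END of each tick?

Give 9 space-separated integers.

t=0: arr=3 -> substrate=0 bound=3 product=0
t=1: arr=1 -> substrate=1 bound=3 product=0
t=2: arr=2 -> substrate=0 bound=3 product=3
t=3: arr=2 -> substrate=2 bound=3 product=3
t=4: arr=0 -> substrate=0 bound=2 product=6
t=5: arr=0 -> substrate=0 bound=2 product=6
t=6: arr=0 -> substrate=0 bound=0 product=8
t=7: arr=0 -> substrate=0 bound=0 product=8
t=8: arr=0 -> substrate=0 bound=0 product=8

Answer: 3 3 3 3 2 2 0 0 0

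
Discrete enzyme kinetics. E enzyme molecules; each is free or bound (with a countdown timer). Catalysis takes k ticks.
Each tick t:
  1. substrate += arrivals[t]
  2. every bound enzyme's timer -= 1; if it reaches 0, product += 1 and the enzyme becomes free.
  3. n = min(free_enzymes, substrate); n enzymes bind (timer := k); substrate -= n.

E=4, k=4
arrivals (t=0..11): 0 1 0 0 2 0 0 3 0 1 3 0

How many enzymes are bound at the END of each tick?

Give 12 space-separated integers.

t=0: arr=0 -> substrate=0 bound=0 product=0
t=1: arr=1 -> substrate=0 bound=1 product=0
t=2: arr=0 -> substrate=0 bound=1 product=0
t=3: arr=0 -> substrate=0 bound=1 product=0
t=4: arr=2 -> substrate=0 bound=3 product=0
t=5: arr=0 -> substrate=0 bound=2 product=1
t=6: arr=0 -> substrate=0 bound=2 product=1
t=7: arr=3 -> substrate=1 bound=4 product=1
t=8: arr=0 -> substrate=0 bound=3 product=3
t=9: arr=1 -> substrate=0 bound=4 product=3
t=10: arr=3 -> substrate=3 bound=4 product=3
t=11: arr=0 -> substrate=1 bound=4 product=5

Answer: 0 1 1 1 3 2 2 4 3 4 4 4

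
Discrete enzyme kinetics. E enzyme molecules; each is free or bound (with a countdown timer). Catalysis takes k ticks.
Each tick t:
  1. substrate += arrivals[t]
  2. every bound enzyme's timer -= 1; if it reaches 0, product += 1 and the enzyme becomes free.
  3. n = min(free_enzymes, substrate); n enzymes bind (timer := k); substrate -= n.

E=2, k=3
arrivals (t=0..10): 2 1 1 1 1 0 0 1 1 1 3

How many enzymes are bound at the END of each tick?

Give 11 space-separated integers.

Answer: 2 2 2 2 2 2 2 2 2 2 2

Derivation:
t=0: arr=2 -> substrate=0 bound=2 product=0
t=1: arr=1 -> substrate=1 bound=2 product=0
t=2: arr=1 -> substrate=2 bound=2 product=0
t=3: arr=1 -> substrate=1 bound=2 product=2
t=4: arr=1 -> substrate=2 bound=2 product=2
t=5: arr=0 -> substrate=2 bound=2 product=2
t=6: arr=0 -> substrate=0 bound=2 product=4
t=7: arr=1 -> substrate=1 bound=2 product=4
t=8: arr=1 -> substrate=2 bound=2 product=4
t=9: arr=1 -> substrate=1 bound=2 product=6
t=10: arr=3 -> substrate=4 bound=2 product=6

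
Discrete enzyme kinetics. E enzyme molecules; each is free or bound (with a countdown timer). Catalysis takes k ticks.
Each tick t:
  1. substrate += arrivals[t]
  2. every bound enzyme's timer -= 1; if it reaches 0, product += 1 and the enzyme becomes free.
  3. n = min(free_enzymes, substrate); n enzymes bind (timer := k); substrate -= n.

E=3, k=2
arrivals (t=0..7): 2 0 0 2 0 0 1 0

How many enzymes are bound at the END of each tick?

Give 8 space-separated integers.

t=0: arr=2 -> substrate=0 bound=2 product=0
t=1: arr=0 -> substrate=0 bound=2 product=0
t=2: arr=0 -> substrate=0 bound=0 product=2
t=3: arr=2 -> substrate=0 bound=2 product=2
t=4: arr=0 -> substrate=0 bound=2 product=2
t=5: arr=0 -> substrate=0 bound=0 product=4
t=6: arr=1 -> substrate=0 bound=1 product=4
t=7: arr=0 -> substrate=0 bound=1 product=4

Answer: 2 2 0 2 2 0 1 1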